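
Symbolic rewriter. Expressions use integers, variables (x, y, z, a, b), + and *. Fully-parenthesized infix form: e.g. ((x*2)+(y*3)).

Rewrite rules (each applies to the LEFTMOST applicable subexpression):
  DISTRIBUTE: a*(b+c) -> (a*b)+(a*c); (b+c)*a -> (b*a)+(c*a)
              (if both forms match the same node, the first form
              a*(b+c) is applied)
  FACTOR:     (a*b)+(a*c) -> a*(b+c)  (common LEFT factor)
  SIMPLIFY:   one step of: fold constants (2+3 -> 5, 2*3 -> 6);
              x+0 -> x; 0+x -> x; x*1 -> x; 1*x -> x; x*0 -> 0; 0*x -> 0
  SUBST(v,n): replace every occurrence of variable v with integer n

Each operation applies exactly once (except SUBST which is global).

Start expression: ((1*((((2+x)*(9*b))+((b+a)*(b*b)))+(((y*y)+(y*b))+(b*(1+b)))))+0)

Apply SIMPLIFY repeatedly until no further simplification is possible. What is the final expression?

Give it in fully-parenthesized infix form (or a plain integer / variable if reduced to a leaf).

Start: ((1*((((2+x)*(9*b))+((b+a)*(b*b)))+(((y*y)+(y*b))+(b*(1+b)))))+0)
Step 1: at root: ((1*((((2+x)*(9*b))+((b+a)*(b*b)))+(((y*y)+(y*b))+(b*(1+b)))))+0) -> (1*((((2+x)*(9*b))+((b+a)*(b*b)))+(((y*y)+(y*b))+(b*(1+b))))); overall: ((1*((((2+x)*(9*b))+((b+a)*(b*b)))+(((y*y)+(y*b))+(b*(1+b)))))+0) -> (1*((((2+x)*(9*b))+((b+a)*(b*b)))+(((y*y)+(y*b))+(b*(1+b)))))
Step 2: at root: (1*((((2+x)*(9*b))+((b+a)*(b*b)))+(((y*y)+(y*b))+(b*(1+b))))) -> ((((2+x)*(9*b))+((b+a)*(b*b)))+(((y*y)+(y*b))+(b*(1+b)))); overall: (1*((((2+x)*(9*b))+((b+a)*(b*b)))+(((y*y)+(y*b))+(b*(1+b))))) -> ((((2+x)*(9*b))+((b+a)*(b*b)))+(((y*y)+(y*b))+(b*(1+b))))
Fixed point: ((((2+x)*(9*b))+((b+a)*(b*b)))+(((y*y)+(y*b))+(b*(1+b))))

Answer: ((((2+x)*(9*b))+((b+a)*(b*b)))+(((y*y)+(y*b))+(b*(1+b))))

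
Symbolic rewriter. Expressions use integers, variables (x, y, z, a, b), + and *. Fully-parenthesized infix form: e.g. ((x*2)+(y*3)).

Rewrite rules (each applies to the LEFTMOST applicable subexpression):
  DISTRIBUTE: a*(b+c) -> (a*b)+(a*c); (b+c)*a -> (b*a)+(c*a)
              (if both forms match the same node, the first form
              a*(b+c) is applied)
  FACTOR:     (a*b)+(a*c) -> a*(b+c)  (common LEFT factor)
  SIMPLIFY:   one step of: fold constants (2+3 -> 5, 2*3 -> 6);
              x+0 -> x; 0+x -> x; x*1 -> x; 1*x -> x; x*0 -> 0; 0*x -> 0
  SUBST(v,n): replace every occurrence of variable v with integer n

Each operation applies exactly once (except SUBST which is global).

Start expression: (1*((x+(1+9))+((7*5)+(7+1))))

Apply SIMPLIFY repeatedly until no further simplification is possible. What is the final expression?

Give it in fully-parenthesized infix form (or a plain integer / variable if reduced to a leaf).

Start: (1*((x+(1+9))+((7*5)+(7+1))))
Step 1: at root: (1*((x+(1+9))+((7*5)+(7+1)))) -> ((x+(1+9))+((7*5)+(7+1))); overall: (1*((x+(1+9))+((7*5)+(7+1)))) -> ((x+(1+9))+((7*5)+(7+1)))
Step 2: at LR: (1+9) -> 10; overall: ((x+(1+9))+((7*5)+(7+1))) -> ((x+10)+((7*5)+(7+1)))
Step 3: at RL: (7*5) -> 35; overall: ((x+10)+((7*5)+(7+1))) -> ((x+10)+(35+(7+1)))
Step 4: at RR: (7+1) -> 8; overall: ((x+10)+(35+(7+1))) -> ((x+10)+(35+8))
Step 5: at R: (35+8) -> 43; overall: ((x+10)+(35+8)) -> ((x+10)+43)
Fixed point: ((x+10)+43)

Answer: ((x+10)+43)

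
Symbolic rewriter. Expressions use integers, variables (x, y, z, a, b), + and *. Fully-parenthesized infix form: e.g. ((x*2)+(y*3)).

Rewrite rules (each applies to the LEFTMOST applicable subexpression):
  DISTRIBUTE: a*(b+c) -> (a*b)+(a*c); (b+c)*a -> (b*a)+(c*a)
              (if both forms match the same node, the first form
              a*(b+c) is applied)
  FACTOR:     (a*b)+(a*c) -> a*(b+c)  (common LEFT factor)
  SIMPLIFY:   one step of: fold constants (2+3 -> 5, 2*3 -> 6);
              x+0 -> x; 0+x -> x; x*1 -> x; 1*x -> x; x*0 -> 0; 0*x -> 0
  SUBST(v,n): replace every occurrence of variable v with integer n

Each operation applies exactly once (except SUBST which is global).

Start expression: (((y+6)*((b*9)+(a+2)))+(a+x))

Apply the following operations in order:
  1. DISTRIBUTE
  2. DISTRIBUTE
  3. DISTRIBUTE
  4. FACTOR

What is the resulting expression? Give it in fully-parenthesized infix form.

Start: (((y+6)*((b*9)+(a+2)))+(a+x))
Apply DISTRIBUTE at L (target: ((y+6)*((b*9)+(a+2)))): (((y+6)*((b*9)+(a+2)))+(a+x)) -> ((((y+6)*(b*9))+((y+6)*(a+2)))+(a+x))
Apply DISTRIBUTE at LL (target: ((y+6)*(b*9))): ((((y+6)*(b*9))+((y+6)*(a+2)))+(a+x)) -> ((((y*(b*9))+(6*(b*9)))+((y+6)*(a+2)))+(a+x))
Apply DISTRIBUTE at LR (target: ((y+6)*(a+2))): ((((y*(b*9))+(6*(b*9)))+((y+6)*(a+2)))+(a+x)) -> ((((y*(b*9))+(6*(b*9)))+(((y+6)*a)+((y+6)*2)))+(a+x))
Apply FACTOR at LR (target: (((y+6)*a)+((y+6)*2))): ((((y*(b*9))+(6*(b*9)))+(((y+6)*a)+((y+6)*2)))+(a+x)) -> ((((y*(b*9))+(6*(b*9)))+((y+6)*(a+2)))+(a+x))

Answer: ((((y*(b*9))+(6*(b*9)))+((y+6)*(a+2)))+(a+x))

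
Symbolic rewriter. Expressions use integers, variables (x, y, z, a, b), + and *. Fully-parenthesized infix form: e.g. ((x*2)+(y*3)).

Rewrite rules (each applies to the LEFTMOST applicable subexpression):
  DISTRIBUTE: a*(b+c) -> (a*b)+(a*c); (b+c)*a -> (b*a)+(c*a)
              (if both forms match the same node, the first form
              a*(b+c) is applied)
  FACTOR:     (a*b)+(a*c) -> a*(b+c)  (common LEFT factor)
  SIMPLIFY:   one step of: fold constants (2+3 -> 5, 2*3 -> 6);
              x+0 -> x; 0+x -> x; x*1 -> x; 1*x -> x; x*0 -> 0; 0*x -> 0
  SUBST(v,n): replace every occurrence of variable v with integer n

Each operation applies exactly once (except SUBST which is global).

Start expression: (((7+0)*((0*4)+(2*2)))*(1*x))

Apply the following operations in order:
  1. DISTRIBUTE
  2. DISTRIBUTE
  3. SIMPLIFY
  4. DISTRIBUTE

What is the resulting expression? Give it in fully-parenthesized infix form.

Start: (((7+0)*((0*4)+(2*2)))*(1*x))
Apply DISTRIBUTE at L (target: ((7+0)*((0*4)+(2*2)))): (((7+0)*((0*4)+(2*2)))*(1*x)) -> ((((7+0)*(0*4))+((7+0)*(2*2)))*(1*x))
Apply DISTRIBUTE at root (target: ((((7+0)*(0*4))+((7+0)*(2*2)))*(1*x))): ((((7+0)*(0*4))+((7+0)*(2*2)))*(1*x)) -> ((((7+0)*(0*4))*(1*x))+(((7+0)*(2*2))*(1*x)))
Apply SIMPLIFY at LLL (target: (7+0)): ((((7+0)*(0*4))*(1*x))+(((7+0)*(2*2))*(1*x))) -> (((7*(0*4))*(1*x))+(((7+0)*(2*2))*(1*x)))
Apply DISTRIBUTE at RL (target: ((7+0)*(2*2))): (((7*(0*4))*(1*x))+(((7+0)*(2*2))*(1*x))) -> (((7*(0*4))*(1*x))+(((7*(2*2))+(0*(2*2)))*(1*x)))

Answer: (((7*(0*4))*(1*x))+(((7*(2*2))+(0*(2*2)))*(1*x)))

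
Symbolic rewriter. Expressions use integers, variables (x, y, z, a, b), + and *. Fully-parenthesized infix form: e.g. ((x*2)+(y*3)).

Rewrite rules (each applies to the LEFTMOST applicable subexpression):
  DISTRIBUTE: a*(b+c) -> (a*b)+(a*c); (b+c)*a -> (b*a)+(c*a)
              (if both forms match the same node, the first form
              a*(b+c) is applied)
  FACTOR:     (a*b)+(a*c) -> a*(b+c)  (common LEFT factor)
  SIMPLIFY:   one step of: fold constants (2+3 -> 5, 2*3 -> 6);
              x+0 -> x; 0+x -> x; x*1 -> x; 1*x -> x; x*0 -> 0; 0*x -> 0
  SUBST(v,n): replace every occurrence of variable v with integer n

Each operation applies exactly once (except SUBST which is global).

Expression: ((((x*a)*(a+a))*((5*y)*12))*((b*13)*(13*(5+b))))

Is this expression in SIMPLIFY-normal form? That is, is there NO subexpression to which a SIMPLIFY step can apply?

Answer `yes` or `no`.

Answer: yes

Derivation:
Expression: ((((x*a)*(a+a))*((5*y)*12))*((b*13)*(13*(5+b))))
Scanning for simplifiable subexpressions (pre-order)...
  at root: ((((x*a)*(a+a))*((5*y)*12))*((b*13)*(13*(5+b)))) (not simplifiable)
  at L: (((x*a)*(a+a))*((5*y)*12)) (not simplifiable)
  at LL: ((x*a)*(a+a)) (not simplifiable)
  at LLL: (x*a) (not simplifiable)
  at LLR: (a+a) (not simplifiable)
  at LR: ((5*y)*12) (not simplifiable)
  at LRL: (5*y) (not simplifiable)
  at R: ((b*13)*(13*(5+b))) (not simplifiable)
  at RL: (b*13) (not simplifiable)
  at RR: (13*(5+b)) (not simplifiable)
  at RRR: (5+b) (not simplifiable)
Result: no simplifiable subexpression found -> normal form.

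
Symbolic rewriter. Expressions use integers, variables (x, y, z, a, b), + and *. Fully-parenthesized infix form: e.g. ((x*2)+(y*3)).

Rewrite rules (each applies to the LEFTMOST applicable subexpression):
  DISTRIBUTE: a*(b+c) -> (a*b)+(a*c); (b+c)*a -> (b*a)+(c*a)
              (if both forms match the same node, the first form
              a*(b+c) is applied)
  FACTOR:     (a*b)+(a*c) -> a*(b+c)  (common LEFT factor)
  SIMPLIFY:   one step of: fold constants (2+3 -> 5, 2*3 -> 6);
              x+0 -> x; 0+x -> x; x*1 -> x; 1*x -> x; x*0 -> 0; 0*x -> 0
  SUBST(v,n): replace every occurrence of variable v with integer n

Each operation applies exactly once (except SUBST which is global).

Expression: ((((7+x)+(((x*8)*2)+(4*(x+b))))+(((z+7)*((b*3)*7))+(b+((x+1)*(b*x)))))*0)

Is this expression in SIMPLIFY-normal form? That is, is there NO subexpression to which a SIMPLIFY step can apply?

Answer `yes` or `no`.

Expression: ((((7+x)+(((x*8)*2)+(4*(x+b))))+(((z+7)*((b*3)*7))+(b+((x+1)*(b*x)))))*0)
Scanning for simplifiable subexpressions (pre-order)...
  at root: ((((7+x)+(((x*8)*2)+(4*(x+b))))+(((z+7)*((b*3)*7))+(b+((x+1)*(b*x)))))*0) (SIMPLIFIABLE)
  at L: (((7+x)+(((x*8)*2)+(4*(x+b))))+(((z+7)*((b*3)*7))+(b+((x+1)*(b*x))))) (not simplifiable)
  at LL: ((7+x)+(((x*8)*2)+(4*(x+b)))) (not simplifiable)
  at LLL: (7+x) (not simplifiable)
  at LLR: (((x*8)*2)+(4*(x+b))) (not simplifiable)
  at LLRL: ((x*8)*2) (not simplifiable)
  at LLRLL: (x*8) (not simplifiable)
  at LLRR: (4*(x+b)) (not simplifiable)
  at LLRRR: (x+b) (not simplifiable)
  at LR: (((z+7)*((b*3)*7))+(b+((x+1)*(b*x)))) (not simplifiable)
  at LRL: ((z+7)*((b*3)*7)) (not simplifiable)
  at LRLL: (z+7) (not simplifiable)
  at LRLR: ((b*3)*7) (not simplifiable)
  at LRLRL: (b*3) (not simplifiable)
  at LRR: (b+((x+1)*(b*x))) (not simplifiable)
  at LRRR: ((x+1)*(b*x)) (not simplifiable)
  at LRRRL: (x+1) (not simplifiable)
  at LRRRR: (b*x) (not simplifiable)
Found simplifiable subexpr at path root: ((((7+x)+(((x*8)*2)+(4*(x+b))))+(((z+7)*((b*3)*7))+(b+((x+1)*(b*x)))))*0)
One SIMPLIFY step would give: 0
-> NOT in normal form.

Answer: no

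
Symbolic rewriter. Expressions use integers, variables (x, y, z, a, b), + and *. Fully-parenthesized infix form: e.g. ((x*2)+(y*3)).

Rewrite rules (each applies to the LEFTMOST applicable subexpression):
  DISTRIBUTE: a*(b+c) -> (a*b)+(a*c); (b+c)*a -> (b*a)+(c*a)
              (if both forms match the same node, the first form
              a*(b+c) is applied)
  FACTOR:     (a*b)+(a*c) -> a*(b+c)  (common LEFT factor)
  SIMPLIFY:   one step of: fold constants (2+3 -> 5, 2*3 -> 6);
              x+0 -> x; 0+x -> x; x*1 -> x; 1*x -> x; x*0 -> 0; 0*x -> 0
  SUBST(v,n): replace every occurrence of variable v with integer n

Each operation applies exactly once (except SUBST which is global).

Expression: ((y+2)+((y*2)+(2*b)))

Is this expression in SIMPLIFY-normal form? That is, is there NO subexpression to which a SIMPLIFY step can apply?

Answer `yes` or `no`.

Answer: yes

Derivation:
Expression: ((y+2)+((y*2)+(2*b)))
Scanning for simplifiable subexpressions (pre-order)...
  at root: ((y+2)+((y*2)+(2*b))) (not simplifiable)
  at L: (y+2) (not simplifiable)
  at R: ((y*2)+(2*b)) (not simplifiable)
  at RL: (y*2) (not simplifiable)
  at RR: (2*b) (not simplifiable)
Result: no simplifiable subexpression found -> normal form.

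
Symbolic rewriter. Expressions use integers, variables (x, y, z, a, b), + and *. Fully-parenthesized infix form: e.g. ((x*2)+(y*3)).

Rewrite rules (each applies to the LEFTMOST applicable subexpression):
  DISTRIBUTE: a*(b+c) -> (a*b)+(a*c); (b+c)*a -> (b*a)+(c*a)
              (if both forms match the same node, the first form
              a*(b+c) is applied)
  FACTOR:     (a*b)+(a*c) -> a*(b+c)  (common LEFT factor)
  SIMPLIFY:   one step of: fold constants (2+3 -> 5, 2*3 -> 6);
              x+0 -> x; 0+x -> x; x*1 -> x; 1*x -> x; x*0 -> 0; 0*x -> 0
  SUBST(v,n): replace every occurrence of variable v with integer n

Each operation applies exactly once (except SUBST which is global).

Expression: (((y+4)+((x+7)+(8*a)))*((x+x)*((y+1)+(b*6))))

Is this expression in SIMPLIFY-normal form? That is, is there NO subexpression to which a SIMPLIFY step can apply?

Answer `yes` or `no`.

Expression: (((y+4)+((x+7)+(8*a)))*((x+x)*((y+1)+(b*6))))
Scanning for simplifiable subexpressions (pre-order)...
  at root: (((y+4)+((x+7)+(8*a)))*((x+x)*((y+1)+(b*6)))) (not simplifiable)
  at L: ((y+4)+((x+7)+(8*a))) (not simplifiable)
  at LL: (y+4) (not simplifiable)
  at LR: ((x+7)+(8*a)) (not simplifiable)
  at LRL: (x+7) (not simplifiable)
  at LRR: (8*a) (not simplifiable)
  at R: ((x+x)*((y+1)+(b*6))) (not simplifiable)
  at RL: (x+x) (not simplifiable)
  at RR: ((y+1)+(b*6)) (not simplifiable)
  at RRL: (y+1) (not simplifiable)
  at RRR: (b*6) (not simplifiable)
Result: no simplifiable subexpression found -> normal form.

Answer: yes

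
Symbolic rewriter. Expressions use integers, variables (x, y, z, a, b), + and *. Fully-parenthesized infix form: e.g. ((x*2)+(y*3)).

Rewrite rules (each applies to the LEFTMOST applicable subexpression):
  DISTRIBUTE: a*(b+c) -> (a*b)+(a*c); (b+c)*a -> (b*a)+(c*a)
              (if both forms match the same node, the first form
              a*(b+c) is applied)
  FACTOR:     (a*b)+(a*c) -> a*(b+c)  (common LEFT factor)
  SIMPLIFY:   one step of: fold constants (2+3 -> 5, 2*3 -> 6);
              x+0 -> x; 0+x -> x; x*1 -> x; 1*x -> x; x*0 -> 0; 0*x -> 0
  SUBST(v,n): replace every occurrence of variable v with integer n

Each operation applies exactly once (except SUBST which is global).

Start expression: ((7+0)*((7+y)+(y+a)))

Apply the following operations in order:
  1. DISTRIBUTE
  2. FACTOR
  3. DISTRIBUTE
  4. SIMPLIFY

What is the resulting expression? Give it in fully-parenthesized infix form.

Start: ((7+0)*((7+y)+(y+a)))
Apply DISTRIBUTE at root (target: ((7+0)*((7+y)+(y+a)))): ((7+0)*((7+y)+(y+a))) -> (((7+0)*(7+y))+((7+0)*(y+a)))
Apply FACTOR at root (target: (((7+0)*(7+y))+((7+0)*(y+a)))): (((7+0)*(7+y))+((7+0)*(y+a))) -> ((7+0)*((7+y)+(y+a)))
Apply DISTRIBUTE at root (target: ((7+0)*((7+y)+(y+a)))): ((7+0)*((7+y)+(y+a))) -> (((7+0)*(7+y))+((7+0)*(y+a)))
Apply SIMPLIFY at LL (target: (7+0)): (((7+0)*(7+y))+((7+0)*(y+a))) -> ((7*(7+y))+((7+0)*(y+a)))

Answer: ((7*(7+y))+((7+0)*(y+a)))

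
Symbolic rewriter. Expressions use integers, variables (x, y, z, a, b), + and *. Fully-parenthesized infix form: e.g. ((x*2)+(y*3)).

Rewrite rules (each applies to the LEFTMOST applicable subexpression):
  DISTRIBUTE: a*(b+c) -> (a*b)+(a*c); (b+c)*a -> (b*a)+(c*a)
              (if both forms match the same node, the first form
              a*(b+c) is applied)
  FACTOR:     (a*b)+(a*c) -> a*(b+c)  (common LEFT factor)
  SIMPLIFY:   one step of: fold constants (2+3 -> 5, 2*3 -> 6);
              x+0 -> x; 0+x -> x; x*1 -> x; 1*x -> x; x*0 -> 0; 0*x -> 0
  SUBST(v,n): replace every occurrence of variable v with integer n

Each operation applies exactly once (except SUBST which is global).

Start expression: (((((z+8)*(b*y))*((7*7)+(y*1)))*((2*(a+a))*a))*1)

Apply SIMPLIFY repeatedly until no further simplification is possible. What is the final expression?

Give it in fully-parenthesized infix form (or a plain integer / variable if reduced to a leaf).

Start: (((((z+8)*(b*y))*((7*7)+(y*1)))*((2*(a+a))*a))*1)
Step 1: at root: (((((z+8)*(b*y))*((7*7)+(y*1)))*((2*(a+a))*a))*1) -> ((((z+8)*(b*y))*((7*7)+(y*1)))*((2*(a+a))*a)); overall: (((((z+8)*(b*y))*((7*7)+(y*1)))*((2*(a+a))*a))*1) -> ((((z+8)*(b*y))*((7*7)+(y*1)))*((2*(a+a))*a))
Step 2: at LRL: (7*7) -> 49; overall: ((((z+8)*(b*y))*((7*7)+(y*1)))*((2*(a+a))*a)) -> ((((z+8)*(b*y))*(49+(y*1)))*((2*(a+a))*a))
Step 3: at LRR: (y*1) -> y; overall: ((((z+8)*(b*y))*(49+(y*1)))*((2*(a+a))*a)) -> ((((z+8)*(b*y))*(49+y))*((2*(a+a))*a))
Fixed point: ((((z+8)*(b*y))*(49+y))*((2*(a+a))*a))

Answer: ((((z+8)*(b*y))*(49+y))*((2*(a+a))*a))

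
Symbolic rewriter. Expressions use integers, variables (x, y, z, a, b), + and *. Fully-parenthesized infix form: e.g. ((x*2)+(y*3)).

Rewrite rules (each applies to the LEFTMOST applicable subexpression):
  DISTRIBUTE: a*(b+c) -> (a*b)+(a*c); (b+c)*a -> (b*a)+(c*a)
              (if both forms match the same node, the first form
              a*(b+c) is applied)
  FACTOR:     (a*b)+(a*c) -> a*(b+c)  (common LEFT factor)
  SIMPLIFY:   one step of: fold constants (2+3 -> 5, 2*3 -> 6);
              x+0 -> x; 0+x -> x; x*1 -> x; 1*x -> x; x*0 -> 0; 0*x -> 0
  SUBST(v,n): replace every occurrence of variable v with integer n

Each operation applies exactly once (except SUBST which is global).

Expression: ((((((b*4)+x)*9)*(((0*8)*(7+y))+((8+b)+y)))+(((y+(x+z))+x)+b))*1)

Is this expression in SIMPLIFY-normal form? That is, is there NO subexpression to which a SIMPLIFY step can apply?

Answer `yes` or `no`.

Expression: ((((((b*4)+x)*9)*(((0*8)*(7+y))+((8+b)+y)))+(((y+(x+z))+x)+b))*1)
Scanning for simplifiable subexpressions (pre-order)...
  at root: ((((((b*4)+x)*9)*(((0*8)*(7+y))+((8+b)+y)))+(((y+(x+z))+x)+b))*1) (SIMPLIFIABLE)
  at L: (((((b*4)+x)*9)*(((0*8)*(7+y))+((8+b)+y)))+(((y+(x+z))+x)+b)) (not simplifiable)
  at LL: ((((b*4)+x)*9)*(((0*8)*(7+y))+((8+b)+y))) (not simplifiable)
  at LLL: (((b*4)+x)*9) (not simplifiable)
  at LLLL: ((b*4)+x) (not simplifiable)
  at LLLLL: (b*4) (not simplifiable)
  at LLR: (((0*8)*(7+y))+((8+b)+y)) (not simplifiable)
  at LLRL: ((0*8)*(7+y)) (not simplifiable)
  at LLRLL: (0*8) (SIMPLIFIABLE)
  at LLRLR: (7+y) (not simplifiable)
  at LLRR: ((8+b)+y) (not simplifiable)
  at LLRRL: (8+b) (not simplifiable)
  at LR: (((y+(x+z))+x)+b) (not simplifiable)
  at LRL: ((y+(x+z))+x) (not simplifiable)
  at LRLL: (y+(x+z)) (not simplifiable)
  at LRLLR: (x+z) (not simplifiable)
Found simplifiable subexpr at path root: ((((((b*4)+x)*9)*(((0*8)*(7+y))+((8+b)+y)))+(((y+(x+z))+x)+b))*1)
One SIMPLIFY step would give: (((((b*4)+x)*9)*(((0*8)*(7+y))+((8+b)+y)))+(((y+(x+z))+x)+b))
-> NOT in normal form.

Answer: no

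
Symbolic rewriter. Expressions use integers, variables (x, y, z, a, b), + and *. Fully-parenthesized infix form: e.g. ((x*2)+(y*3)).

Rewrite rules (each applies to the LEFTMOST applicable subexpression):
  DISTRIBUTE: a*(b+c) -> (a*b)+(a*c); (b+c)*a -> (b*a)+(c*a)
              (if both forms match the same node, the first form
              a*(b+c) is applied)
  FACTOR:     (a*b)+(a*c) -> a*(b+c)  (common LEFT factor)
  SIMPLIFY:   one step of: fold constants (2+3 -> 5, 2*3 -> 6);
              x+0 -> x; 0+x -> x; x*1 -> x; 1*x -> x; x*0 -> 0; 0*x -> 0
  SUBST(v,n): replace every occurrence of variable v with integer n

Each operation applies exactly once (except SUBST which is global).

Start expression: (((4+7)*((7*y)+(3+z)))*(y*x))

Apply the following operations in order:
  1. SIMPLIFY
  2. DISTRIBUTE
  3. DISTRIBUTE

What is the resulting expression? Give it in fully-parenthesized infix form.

Start: (((4+7)*((7*y)+(3+z)))*(y*x))
Apply SIMPLIFY at LL (target: (4+7)): (((4+7)*((7*y)+(3+z)))*(y*x)) -> ((11*((7*y)+(3+z)))*(y*x))
Apply DISTRIBUTE at L (target: (11*((7*y)+(3+z)))): ((11*((7*y)+(3+z)))*(y*x)) -> (((11*(7*y))+(11*(3+z)))*(y*x))
Apply DISTRIBUTE at root (target: (((11*(7*y))+(11*(3+z)))*(y*x))): (((11*(7*y))+(11*(3+z)))*(y*x)) -> (((11*(7*y))*(y*x))+((11*(3+z))*(y*x)))

Answer: (((11*(7*y))*(y*x))+((11*(3+z))*(y*x)))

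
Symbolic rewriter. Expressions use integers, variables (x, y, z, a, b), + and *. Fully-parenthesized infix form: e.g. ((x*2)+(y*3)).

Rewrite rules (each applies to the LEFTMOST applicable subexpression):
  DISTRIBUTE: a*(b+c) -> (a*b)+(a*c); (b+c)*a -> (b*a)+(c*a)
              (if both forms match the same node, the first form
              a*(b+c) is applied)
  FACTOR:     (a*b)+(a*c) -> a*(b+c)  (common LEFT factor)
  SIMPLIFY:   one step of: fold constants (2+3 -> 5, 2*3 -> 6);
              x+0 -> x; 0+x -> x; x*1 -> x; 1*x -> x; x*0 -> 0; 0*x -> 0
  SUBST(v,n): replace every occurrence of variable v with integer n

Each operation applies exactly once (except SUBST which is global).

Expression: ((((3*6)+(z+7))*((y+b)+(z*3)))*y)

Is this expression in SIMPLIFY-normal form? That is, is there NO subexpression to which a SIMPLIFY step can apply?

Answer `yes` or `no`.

Answer: no

Derivation:
Expression: ((((3*6)+(z+7))*((y+b)+(z*3)))*y)
Scanning for simplifiable subexpressions (pre-order)...
  at root: ((((3*6)+(z+7))*((y+b)+(z*3)))*y) (not simplifiable)
  at L: (((3*6)+(z+7))*((y+b)+(z*3))) (not simplifiable)
  at LL: ((3*6)+(z+7)) (not simplifiable)
  at LLL: (3*6) (SIMPLIFIABLE)
  at LLR: (z+7) (not simplifiable)
  at LR: ((y+b)+(z*3)) (not simplifiable)
  at LRL: (y+b) (not simplifiable)
  at LRR: (z*3) (not simplifiable)
Found simplifiable subexpr at path LLL: (3*6)
One SIMPLIFY step would give: (((18+(z+7))*((y+b)+(z*3)))*y)
-> NOT in normal form.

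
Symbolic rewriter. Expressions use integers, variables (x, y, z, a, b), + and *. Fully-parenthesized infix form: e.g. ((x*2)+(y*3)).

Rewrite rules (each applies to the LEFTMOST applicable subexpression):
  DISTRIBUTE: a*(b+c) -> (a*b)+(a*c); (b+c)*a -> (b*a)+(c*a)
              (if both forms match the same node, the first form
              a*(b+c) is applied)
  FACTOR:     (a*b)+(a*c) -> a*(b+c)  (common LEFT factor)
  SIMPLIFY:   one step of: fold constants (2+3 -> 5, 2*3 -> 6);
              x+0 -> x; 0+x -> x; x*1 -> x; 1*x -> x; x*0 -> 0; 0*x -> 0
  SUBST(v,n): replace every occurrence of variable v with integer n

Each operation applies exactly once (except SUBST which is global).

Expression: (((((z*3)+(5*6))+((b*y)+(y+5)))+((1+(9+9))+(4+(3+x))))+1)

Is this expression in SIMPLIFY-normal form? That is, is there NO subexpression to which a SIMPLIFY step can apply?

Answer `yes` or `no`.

Answer: no

Derivation:
Expression: (((((z*3)+(5*6))+((b*y)+(y+5)))+((1+(9+9))+(4+(3+x))))+1)
Scanning for simplifiable subexpressions (pre-order)...
  at root: (((((z*3)+(5*6))+((b*y)+(y+5)))+((1+(9+9))+(4+(3+x))))+1) (not simplifiable)
  at L: ((((z*3)+(5*6))+((b*y)+(y+5)))+((1+(9+9))+(4+(3+x)))) (not simplifiable)
  at LL: (((z*3)+(5*6))+((b*y)+(y+5))) (not simplifiable)
  at LLL: ((z*3)+(5*6)) (not simplifiable)
  at LLLL: (z*3) (not simplifiable)
  at LLLR: (5*6) (SIMPLIFIABLE)
  at LLR: ((b*y)+(y+5)) (not simplifiable)
  at LLRL: (b*y) (not simplifiable)
  at LLRR: (y+5) (not simplifiable)
  at LR: ((1+(9+9))+(4+(3+x))) (not simplifiable)
  at LRL: (1+(9+9)) (not simplifiable)
  at LRLR: (9+9) (SIMPLIFIABLE)
  at LRR: (4+(3+x)) (not simplifiable)
  at LRRR: (3+x) (not simplifiable)
Found simplifiable subexpr at path LLLR: (5*6)
One SIMPLIFY step would give: (((((z*3)+30)+((b*y)+(y+5)))+((1+(9+9))+(4+(3+x))))+1)
-> NOT in normal form.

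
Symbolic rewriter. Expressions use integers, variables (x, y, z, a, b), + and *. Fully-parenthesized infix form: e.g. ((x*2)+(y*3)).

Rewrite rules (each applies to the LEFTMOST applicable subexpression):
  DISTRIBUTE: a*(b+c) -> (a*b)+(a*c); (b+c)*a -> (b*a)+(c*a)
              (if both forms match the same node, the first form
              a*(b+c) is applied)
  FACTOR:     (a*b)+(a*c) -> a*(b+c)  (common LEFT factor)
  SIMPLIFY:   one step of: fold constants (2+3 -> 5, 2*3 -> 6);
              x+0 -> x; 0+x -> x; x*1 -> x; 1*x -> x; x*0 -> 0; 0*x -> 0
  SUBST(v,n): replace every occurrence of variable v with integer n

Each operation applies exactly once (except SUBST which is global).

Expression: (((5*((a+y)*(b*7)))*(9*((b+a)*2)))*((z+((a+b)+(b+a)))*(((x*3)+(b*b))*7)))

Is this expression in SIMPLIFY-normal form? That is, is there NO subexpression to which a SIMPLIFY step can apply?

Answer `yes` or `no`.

Answer: yes

Derivation:
Expression: (((5*((a+y)*(b*7)))*(9*((b+a)*2)))*((z+((a+b)+(b+a)))*(((x*3)+(b*b))*7)))
Scanning for simplifiable subexpressions (pre-order)...
  at root: (((5*((a+y)*(b*7)))*(9*((b+a)*2)))*((z+((a+b)+(b+a)))*(((x*3)+(b*b))*7))) (not simplifiable)
  at L: ((5*((a+y)*(b*7)))*(9*((b+a)*2))) (not simplifiable)
  at LL: (5*((a+y)*(b*7))) (not simplifiable)
  at LLR: ((a+y)*(b*7)) (not simplifiable)
  at LLRL: (a+y) (not simplifiable)
  at LLRR: (b*7) (not simplifiable)
  at LR: (9*((b+a)*2)) (not simplifiable)
  at LRR: ((b+a)*2) (not simplifiable)
  at LRRL: (b+a) (not simplifiable)
  at R: ((z+((a+b)+(b+a)))*(((x*3)+(b*b))*7)) (not simplifiable)
  at RL: (z+((a+b)+(b+a))) (not simplifiable)
  at RLR: ((a+b)+(b+a)) (not simplifiable)
  at RLRL: (a+b) (not simplifiable)
  at RLRR: (b+a) (not simplifiable)
  at RR: (((x*3)+(b*b))*7) (not simplifiable)
  at RRL: ((x*3)+(b*b)) (not simplifiable)
  at RRLL: (x*3) (not simplifiable)
  at RRLR: (b*b) (not simplifiable)
Result: no simplifiable subexpression found -> normal form.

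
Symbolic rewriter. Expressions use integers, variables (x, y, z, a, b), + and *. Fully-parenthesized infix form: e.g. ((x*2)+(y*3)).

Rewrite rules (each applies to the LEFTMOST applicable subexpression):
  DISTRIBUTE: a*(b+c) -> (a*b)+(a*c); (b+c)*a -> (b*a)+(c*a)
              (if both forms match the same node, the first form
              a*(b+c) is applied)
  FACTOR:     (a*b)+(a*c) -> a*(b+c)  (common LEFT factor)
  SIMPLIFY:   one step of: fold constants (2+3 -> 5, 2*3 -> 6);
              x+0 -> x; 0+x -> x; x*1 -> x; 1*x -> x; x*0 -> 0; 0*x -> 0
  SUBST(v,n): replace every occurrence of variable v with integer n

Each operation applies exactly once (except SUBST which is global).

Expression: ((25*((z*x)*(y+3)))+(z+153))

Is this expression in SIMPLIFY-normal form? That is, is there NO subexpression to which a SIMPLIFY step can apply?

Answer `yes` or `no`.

Expression: ((25*((z*x)*(y+3)))+(z+153))
Scanning for simplifiable subexpressions (pre-order)...
  at root: ((25*((z*x)*(y+3)))+(z+153)) (not simplifiable)
  at L: (25*((z*x)*(y+3))) (not simplifiable)
  at LR: ((z*x)*(y+3)) (not simplifiable)
  at LRL: (z*x) (not simplifiable)
  at LRR: (y+3) (not simplifiable)
  at R: (z+153) (not simplifiable)
Result: no simplifiable subexpression found -> normal form.

Answer: yes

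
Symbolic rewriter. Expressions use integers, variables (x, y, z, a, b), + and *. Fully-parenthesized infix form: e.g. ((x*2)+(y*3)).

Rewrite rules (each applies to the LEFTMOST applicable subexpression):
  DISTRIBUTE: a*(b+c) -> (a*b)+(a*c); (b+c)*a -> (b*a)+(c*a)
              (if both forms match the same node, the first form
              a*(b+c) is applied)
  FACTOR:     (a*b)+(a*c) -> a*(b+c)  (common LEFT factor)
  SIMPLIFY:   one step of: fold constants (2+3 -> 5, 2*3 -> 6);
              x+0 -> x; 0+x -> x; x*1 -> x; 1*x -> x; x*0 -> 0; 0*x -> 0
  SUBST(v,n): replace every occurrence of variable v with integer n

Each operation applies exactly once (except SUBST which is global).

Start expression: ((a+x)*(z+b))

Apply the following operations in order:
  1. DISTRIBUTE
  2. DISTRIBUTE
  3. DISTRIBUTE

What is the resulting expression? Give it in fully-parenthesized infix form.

Answer: (((a*z)+(x*z))+((a*b)+(x*b)))

Derivation:
Start: ((a+x)*(z+b))
Apply DISTRIBUTE at root (target: ((a+x)*(z+b))): ((a+x)*(z+b)) -> (((a+x)*z)+((a+x)*b))
Apply DISTRIBUTE at L (target: ((a+x)*z)): (((a+x)*z)+((a+x)*b)) -> (((a*z)+(x*z))+((a+x)*b))
Apply DISTRIBUTE at R (target: ((a+x)*b)): (((a*z)+(x*z))+((a+x)*b)) -> (((a*z)+(x*z))+((a*b)+(x*b)))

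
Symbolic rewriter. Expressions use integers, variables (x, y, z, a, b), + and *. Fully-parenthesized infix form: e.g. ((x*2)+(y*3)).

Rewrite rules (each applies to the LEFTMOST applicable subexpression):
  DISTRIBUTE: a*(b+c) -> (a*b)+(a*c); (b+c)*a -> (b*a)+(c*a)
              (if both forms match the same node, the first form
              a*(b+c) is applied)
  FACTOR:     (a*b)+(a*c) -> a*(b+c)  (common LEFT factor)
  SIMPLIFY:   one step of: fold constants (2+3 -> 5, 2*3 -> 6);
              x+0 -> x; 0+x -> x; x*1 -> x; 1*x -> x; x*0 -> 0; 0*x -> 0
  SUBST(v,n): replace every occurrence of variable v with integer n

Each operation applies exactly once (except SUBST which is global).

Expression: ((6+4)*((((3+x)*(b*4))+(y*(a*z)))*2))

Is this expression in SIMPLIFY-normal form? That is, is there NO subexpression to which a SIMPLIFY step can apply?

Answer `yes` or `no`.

Answer: no

Derivation:
Expression: ((6+4)*((((3+x)*(b*4))+(y*(a*z)))*2))
Scanning for simplifiable subexpressions (pre-order)...
  at root: ((6+4)*((((3+x)*(b*4))+(y*(a*z)))*2)) (not simplifiable)
  at L: (6+4) (SIMPLIFIABLE)
  at R: ((((3+x)*(b*4))+(y*(a*z)))*2) (not simplifiable)
  at RL: (((3+x)*(b*4))+(y*(a*z))) (not simplifiable)
  at RLL: ((3+x)*(b*4)) (not simplifiable)
  at RLLL: (3+x) (not simplifiable)
  at RLLR: (b*4) (not simplifiable)
  at RLR: (y*(a*z)) (not simplifiable)
  at RLRR: (a*z) (not simplifiable)
Found simplifiable subexpr at path L: (6+4)
One SIMPLIFY step would give: (10*((((3+x)*(b*4))+(y*(a*z)))*2))
-> NOT in normal form.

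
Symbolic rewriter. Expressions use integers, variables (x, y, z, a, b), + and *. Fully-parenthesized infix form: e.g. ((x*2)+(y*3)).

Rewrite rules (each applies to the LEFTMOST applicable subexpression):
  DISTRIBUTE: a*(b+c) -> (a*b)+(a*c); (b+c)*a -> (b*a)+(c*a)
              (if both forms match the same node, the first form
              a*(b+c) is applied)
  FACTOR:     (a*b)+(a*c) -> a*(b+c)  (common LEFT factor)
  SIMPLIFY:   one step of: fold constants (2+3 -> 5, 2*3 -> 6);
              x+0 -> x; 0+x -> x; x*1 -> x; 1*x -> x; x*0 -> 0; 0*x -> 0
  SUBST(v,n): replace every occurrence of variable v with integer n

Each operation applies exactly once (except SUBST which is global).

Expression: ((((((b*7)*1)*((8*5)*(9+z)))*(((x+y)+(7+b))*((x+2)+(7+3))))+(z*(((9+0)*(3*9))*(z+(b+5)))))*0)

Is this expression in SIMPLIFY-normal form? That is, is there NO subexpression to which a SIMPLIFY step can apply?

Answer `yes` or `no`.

Answer: no

Derivation:
Expression: ((((((b*7)*1)*((8*5)*(9+z)))*(((x+y)+(7+b))*((x+2)+(7+3))))+(z*(((9+0)*(3*9))*(z+(b+5)))))*0)
Scanning for simplifiable subexpressions (pre-order)...
  at root: ((((((b*7)*1)*((8*5)*(9+z)))*(((x+y)+(7+b))*((x+2)+(7+3))))+(z*(((9+0)*(3*9))*(z+(b+5)))))*0) (SIMPLIFIABLE)
  at L: (((((b*7)*1)*((8*5)*(9+z)))*(((x+y)+(7+b))*((x+2)+(7+3))))+(z*(((9+0)*(3*9))*(z+(b+5))))) (not simplifiable)
  at LL: ((((b*7)*1)*((8*5)*(9+z)))*(((x+y)+(7+b))*((x+2)+(7+3)))) (not simplifiable)
  at LLL: (((b*7)*1)*((8*5)*(9+z))) (not simplifiable)
  at LLLL: ((b*7)*1) (SIMPLIFIABLE)
  at LLLLL: (b*7) (not simplifiable)
  at LLLR: ((8*5)*(9+z)) (not simplifiable)
  at LLLRL: (8*5) (SIMPLIFIABLE)
  at LLLRR: (9+z) (not simplifiable)
  at LLR: (((x+y)+(7+b))*((x+2)+(7+3))) (not simplifiable)
  at LLRL: ((x+y)+(7+b)) (not simplifiable)
  at LLRLL: (x+y) (not simplifiable)
  at LLRLR: (7+b) (not simplifiable)
  at LLRR: ((x+2)+(7+3)) (not simplifiable)
  at LLRRL: (x+2) (not simplifiable)
  at LLRRR: (7+3) (SIMPLIFIABLE)
  at LR: (z*(((9+0)*(3*9))*(z+(b+5)))) (not simplifiable)
  at LRR: (((9+0)*(3*9))*(z+(b+5))) (not simplifiable)
  at LRRL: ((9+0)*(3*9)) (not simplifiable)
  at LRRLL: (9+0) (SIMPLIFIABLE)
  at LRRLR: (3*9) (SIMPLIFIABLE)
  at LRRR: (z+(b+5)) (not simplifiable)
  at LRRRR: (b+5) (not simplifiable)
Found simplifiable subexpr at path root: ((((((b*7)*1)*((8*5)*(9+z)))*(((x+y)+(7+b))*((x+2)+(7+3))))+(z*(((9+0)*(3*9))*(z+(b+5)))))*0)
One SIMPLIFY step would give: 0
-> NOT in normal form.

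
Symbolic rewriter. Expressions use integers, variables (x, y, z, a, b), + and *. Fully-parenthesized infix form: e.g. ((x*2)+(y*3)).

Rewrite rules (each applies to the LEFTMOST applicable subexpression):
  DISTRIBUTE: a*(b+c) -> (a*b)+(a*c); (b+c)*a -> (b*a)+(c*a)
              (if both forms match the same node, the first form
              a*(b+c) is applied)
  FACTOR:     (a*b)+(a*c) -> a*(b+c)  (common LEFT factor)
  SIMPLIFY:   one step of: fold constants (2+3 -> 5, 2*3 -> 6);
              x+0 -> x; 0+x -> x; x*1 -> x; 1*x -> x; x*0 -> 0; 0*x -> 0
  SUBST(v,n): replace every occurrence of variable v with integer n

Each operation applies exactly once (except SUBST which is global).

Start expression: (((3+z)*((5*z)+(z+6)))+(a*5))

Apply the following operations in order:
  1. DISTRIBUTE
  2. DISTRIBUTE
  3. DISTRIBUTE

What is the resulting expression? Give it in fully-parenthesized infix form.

Start: (((3+z)*((5*z)+(z+6)))+(a*5))
Apply DISTRIBUTE at L (target: ((3+z)*((5*z)+(z+6)))): (((3+z)*((5*z)+(z+6)))+(a*5)) -> ((((3+z)*(5*z))+((3+z)*(z+6)))+(a*5))
Apply DISTRIBUTE at LL (target: ((3+z)*(5*z))): ((((3+z)*(5*z))+((3+z)*(z+6)))+(a*5)) -> ((((3*(5*z))+(z*(5*z)))+((3+z)*(z+6)))+(a*5))
Apply DISTRIBUTE at LR (target: ((3+z)*(z+6))): ((((3*(5*z))+(z*(5*z)))+((3+z)*(z+6)))+(a*5)) -> ((((3*(5*z))+(z*(5*z)))+(((3+z)*z)+((3+z)*6)))+(a*5))

Answer: ((((3*(5*z))+(z*(5*z)))+(((3+z)*z)+((3+z)*6)))+(a*5))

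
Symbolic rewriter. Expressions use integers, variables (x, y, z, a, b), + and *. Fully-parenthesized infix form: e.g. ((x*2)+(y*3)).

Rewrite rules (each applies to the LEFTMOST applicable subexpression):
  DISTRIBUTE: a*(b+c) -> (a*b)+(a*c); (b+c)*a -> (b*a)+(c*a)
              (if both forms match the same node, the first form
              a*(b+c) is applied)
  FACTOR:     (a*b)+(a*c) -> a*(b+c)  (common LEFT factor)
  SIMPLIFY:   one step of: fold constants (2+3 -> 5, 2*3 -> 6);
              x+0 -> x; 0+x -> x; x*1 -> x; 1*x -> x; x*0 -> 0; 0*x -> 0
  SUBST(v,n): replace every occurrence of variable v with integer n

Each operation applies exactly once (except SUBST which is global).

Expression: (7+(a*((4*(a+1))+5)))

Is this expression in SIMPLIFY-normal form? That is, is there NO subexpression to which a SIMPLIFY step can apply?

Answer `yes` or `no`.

Expression: (7+(a*((4*(a+1))+5)))
Scanning for simplifiable subexpressions (pre-order)...
  at root: (7+(a*((4*(a+1))+5))) (not simplifiable)
  at R: (a*((4*(a+1))+5)) (not simplifiable)
  at RR: ((4*(a+1))+5) (not simplifiable)
  at RRL: (4*(a+1)) (not simplifiable)
  at RRLR: (a+1) (not simplifiable)
Result: no simplifiable subexpression found -> normal form.

Answer: yes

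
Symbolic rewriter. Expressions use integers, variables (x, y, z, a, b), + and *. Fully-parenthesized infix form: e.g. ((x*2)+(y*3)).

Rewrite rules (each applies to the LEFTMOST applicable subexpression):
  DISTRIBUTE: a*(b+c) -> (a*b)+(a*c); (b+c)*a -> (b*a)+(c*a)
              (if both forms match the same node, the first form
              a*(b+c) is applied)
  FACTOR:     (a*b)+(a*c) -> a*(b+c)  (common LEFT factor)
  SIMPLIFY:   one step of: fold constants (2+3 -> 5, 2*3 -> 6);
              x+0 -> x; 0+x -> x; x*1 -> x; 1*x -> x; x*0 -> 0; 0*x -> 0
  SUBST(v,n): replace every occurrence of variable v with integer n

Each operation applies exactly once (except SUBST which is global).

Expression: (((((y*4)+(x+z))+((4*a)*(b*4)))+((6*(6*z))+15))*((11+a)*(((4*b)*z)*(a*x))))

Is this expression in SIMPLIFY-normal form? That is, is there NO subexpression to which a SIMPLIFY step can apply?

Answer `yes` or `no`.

Expression: (((((y*4)+(x+z))+((4*a)*(b*4)))+((6*(6*z))+15))*((11+a)*(((4*b)*z)*(a*x))))
Scanning for simplifiable subexpressions (pre-order)...
  at root: (((((y*4)+(x+z))+((4*a)*(b*4)))+((6*(6*z))+15))*((11+a)*(((4*b)*z)*(a*x)))) (not simplifiable)
  at L: ((((y*4)+(x+z))+((4*a)*(b*4)))+((6*(6*z))+15)) (not simplifiable)
  at LL: (((y*4)+(x+z))+((4*a)*(b*4))) (not simplifiable)
  at LLL: ((y*4)+(x+z)) (not simplifiable)
  at LLLL: (y*4) (not simplifiable)
  at LLLR: (x+z) (not simplifiable)
  at LLR: ((4*a)*(b*4)) (not simplifiable)
  at LLRL: (4*a) (not simplifiable)
  at LLRR: (b*4) (not simplifiable)
  at LR: ((6*(6*z))+15) (not simplifiable)
  at LRL: (6*(6*z)) (not simplifiable)
  at LRLR: (6*z) (not simplifiable)
  at R: ((11+a)*(((4*b)*z)*(a*x))) (not simplifiable)
  at RL: (11+a) (not simplifiable)
  at RR: (((4*b)*z)*(a*x)) (not simplifiable)
  at RRL: ((4*b)*z) (not simplifiable)
  at RRLL: (4*b) (not simplifiable)
  at RRR: (a*x) (not simplifiable)
Result: no simplifiable subexpression found -> normal form.

Answer: yes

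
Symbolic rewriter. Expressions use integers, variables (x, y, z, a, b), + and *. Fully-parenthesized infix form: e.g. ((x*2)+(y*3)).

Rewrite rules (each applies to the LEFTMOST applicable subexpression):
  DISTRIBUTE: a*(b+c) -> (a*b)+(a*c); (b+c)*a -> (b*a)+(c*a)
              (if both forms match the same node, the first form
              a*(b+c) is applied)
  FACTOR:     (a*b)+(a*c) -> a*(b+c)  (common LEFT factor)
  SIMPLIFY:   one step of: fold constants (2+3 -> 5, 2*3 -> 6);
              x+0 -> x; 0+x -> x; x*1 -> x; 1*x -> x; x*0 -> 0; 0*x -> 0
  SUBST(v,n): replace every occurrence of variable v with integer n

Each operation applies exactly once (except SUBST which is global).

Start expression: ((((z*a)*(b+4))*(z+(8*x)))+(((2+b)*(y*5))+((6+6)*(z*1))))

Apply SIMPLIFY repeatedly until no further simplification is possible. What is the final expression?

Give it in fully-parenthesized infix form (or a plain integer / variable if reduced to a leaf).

Start: ((((z*a)*(b+4))*(z+(8*x)))+(((2+b)*(y*5))+((6+6)*(z*1))))
Step 1: at RRL: (6+6) -> 12; overall: ((((z*a)*(b+4))*(z+(8*x)))+(((2+b)*(y*5))+((6+6)*(z*1)))) -> ((((z*a)*(b+4))*(z+(8*x)))+(((2+b)*(y*5))+(12*(z*1))))
Step 2: at RRR: (z*1) -> z; overall: ((((z*a)*(b+4))*(z+(8*x)))+(((2+b)*(y*5))+(12*(z*1)))) -> ((((z*a)*(b+4))*(z+(8*x)))+(((2+b)*(y*5))+(12*z)))
Fixed point: ((((z*a)*(b+4))*(z+(8*x)))+(((2+b)*(y*5))+(12*z)))

Answer: ((((z*a)*(b+4))*(z+(8*x)))+(((2+b)*(y*5))+(12*z)))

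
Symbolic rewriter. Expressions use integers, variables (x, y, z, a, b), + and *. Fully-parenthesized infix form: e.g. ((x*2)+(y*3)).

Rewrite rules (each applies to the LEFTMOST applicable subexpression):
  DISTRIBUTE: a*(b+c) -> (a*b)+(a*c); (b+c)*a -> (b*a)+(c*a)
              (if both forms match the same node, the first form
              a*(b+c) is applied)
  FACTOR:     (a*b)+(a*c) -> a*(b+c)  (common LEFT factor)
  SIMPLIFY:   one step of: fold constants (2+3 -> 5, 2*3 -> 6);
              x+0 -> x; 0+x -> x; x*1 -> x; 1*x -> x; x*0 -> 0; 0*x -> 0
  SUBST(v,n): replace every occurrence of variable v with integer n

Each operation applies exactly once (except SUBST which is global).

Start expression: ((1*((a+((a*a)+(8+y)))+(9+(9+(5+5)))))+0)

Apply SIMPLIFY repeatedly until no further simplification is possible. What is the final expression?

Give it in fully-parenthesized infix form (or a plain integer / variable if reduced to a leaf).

Start: ((1*((a+((a*a)+(8+y)))+(9+(9+(5+5)))))+0)
Step 1: at root: ((1*((a+((a*a)+(8+y)))+(9+(9+(5+5)))))+0) -> (1*((a+((a*a)+(8+y)))+(9+(9+(5+5))))); overall: ((1*((a+((a*a)+(8+y)))+(9+(9+(5+5)))))+0) -> (1*((a+((a*a)+(8+y)))+(9+(9+(5+5)))))
Step 2: at root: (1*((a+((a*a)+(8+y)))+(9+(9+(5+5))))) -> ((a+((a*a)+(8+y)))+(9+(9+(5+5)))); overall: (1*((a+((a*a)+(8+y)))+(9+(9+(5+5))))) -> ((a+((a*a)+(8+y)))+(9+(9+(5+5))))
Step 3: at RRR: (5+5) -> 10; overall: ((a+((a*a)+(8+y)))+(9+(9+(5+5)))) -> ((a+((a*a)+(8+y)))+(9+(9+10)))
Step 4: at RR: (9+10) -> 19; overall: ((a+((a*a)+(8+y)))+(9+(9+10))) -> ((a+((a*a)+(8+y)))+(9+19))
Step 5: at R: (9+19) -> 28; overall: ((a+((a*a)+(8+y)))+(9+19)) -> ((a+((a*a)+(8+y)))+28)
Fixed point: ((a+((a*a)+(8+y)))+28)

Answer: ((a+((a*a)+(8+y)))+28)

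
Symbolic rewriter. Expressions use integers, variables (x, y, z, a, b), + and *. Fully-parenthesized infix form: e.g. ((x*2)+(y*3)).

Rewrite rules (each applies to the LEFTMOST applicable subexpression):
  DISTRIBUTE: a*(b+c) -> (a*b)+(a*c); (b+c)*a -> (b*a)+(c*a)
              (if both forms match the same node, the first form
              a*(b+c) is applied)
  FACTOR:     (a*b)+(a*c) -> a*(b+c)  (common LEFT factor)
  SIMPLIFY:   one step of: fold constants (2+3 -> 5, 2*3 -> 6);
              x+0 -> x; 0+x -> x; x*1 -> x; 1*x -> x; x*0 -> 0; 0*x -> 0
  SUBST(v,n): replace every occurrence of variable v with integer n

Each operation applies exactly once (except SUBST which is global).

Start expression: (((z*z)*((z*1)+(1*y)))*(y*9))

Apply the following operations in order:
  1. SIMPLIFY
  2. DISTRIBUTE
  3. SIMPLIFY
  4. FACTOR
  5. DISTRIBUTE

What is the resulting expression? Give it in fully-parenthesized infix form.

Start: (((z*z)*((z*1)+(1*y)))*(y*9))
Apply SIMPLIFY at LRL (target: (z*1)): (((z*z)*((z*1)+(1*y)))*(y*9)) -> (((z*z)*(z+(1*y)))*(y*9))
Apply DISTRIBUTE at L (target: ((z*z)*(z+(1*y)))): (((z*z)*(z+(1*y)))*(y*9)) -> ((((z*z)*z)+((z*z)*(1*y)))*(y*9))
Apply SIMPLIFY at LRR (target: (1*y)): ((((z*z)*z)+((z*z)*(1*y)))*(y*9)) -> ((((z*z)*z)+((z*z)*y))*(y*9))
Apply FACTOR at L (target: (((z*z)*z)+((z*z)*y))): ((((z*z)*z)+((z*z)*y))*(y*9)) -> (((z*z)*(z+y))*(y*9))
Apply DISTRIBUTE at L (target: ((z*z)*(z+y))): (((z*z)*(z+y))*(y*9)) -> ((((z*z)*z)+((z*z)*y))*(y*9))

Answer: ((((z*z)*z)+((z*z)*y))*(y*9))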